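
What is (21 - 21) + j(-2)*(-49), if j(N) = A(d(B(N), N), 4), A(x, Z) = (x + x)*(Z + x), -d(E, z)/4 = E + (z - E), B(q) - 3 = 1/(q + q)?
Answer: -9408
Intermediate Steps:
B(q) = 3 + 1/(2*q) (B(q) = 3 + 1/(q + q) = 3 + 1/(2*q))
d(E, z) = -4*z (d(E, z) = -4*(E + (z - E)) = -4*z)
A(x, Z) = 2*x*(Z + x) (A(x, Z) = (2*x)*(Z + x) = 2*x*(Z + x))
j(N) = -8*N*(4 - 4*N) (j(N) = 2*(-4*N)*(4 - 4*N) = -8*N*(4 - 4*N))
(21 - 21) + j(-2)*(-49) = (21 - 21) + (32*(-2)*(-1 - 2))*(-49) = 0 + (32*(-2)*(-3))*(-49) = 0 + 192*(-49) = 0 - 9408 = -9408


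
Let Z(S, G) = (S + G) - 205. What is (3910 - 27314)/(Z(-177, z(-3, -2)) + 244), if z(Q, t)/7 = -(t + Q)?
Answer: 23404/103 ≈ 227.22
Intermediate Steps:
z(Q, t) = -7*Q - 7*t (z(Q, t) = 7*(-(t + Q)) = 7*(-(Q + t)) = 7*(-Q - t) = -7*Q - 7*t)
Z(S, G) = -205 + G + S (Z(S, G) = (G + S) - 205 = -205 + G + S)
(3910 - 27314)/(Z(-177, z(-3, -2)) + 244) = (3910 - 27314)/((-205 + (-7*(-3) - 7*(-2)) - 177) + 244) = -23404/((-205 + (21 + 14) - 177) + 244) = -23404/((-205 + 35 - 177) + 244) = -23404/(-347 + 244) = -23404/(-103) = -23404*(-1/103) = 23404/103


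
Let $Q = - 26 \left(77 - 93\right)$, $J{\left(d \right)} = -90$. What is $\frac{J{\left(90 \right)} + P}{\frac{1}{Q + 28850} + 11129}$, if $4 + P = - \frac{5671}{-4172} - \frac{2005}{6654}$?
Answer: $- \frac{18877417967717}{2260406861660430} \approx -0.0083513$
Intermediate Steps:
$P = - \frac{40835989}{13880244}$ ($P = -4 - \left(- \frac{5671}{4172} + \frac{2005}{6654}\right) = -4 - - \frac{14684987}{13880244} = -4 + \left(\frac{5671}{4172} - \frac{2005}{6654}\right) = -4 + \frac{14684987}{13880244} = - \frac{40835989}{13880244} \approx -2.942$)
$Q = 416$ ($Q = \left(-26\right) \left(-16\right) = 416$)
$\frac{J{\left(90 \right)} + P}{\frac{1}{Q + 28850} + 11129} = \frac{-90 - \frac{40835989}{13880244}}{\frac{1}{416 + 28850} + 11129} = - \frac{1290057949}{13880244 \left(\frac{1}{29266} + 11129\right)} = - \frac{1290057949}{13880244 \cdot \frac{325701315}{29266}} = \left(- \frac{1290057949}{13880244}\right) \frac{29266}{325701315} = - \frac{18877417967717}{2260406861660430}$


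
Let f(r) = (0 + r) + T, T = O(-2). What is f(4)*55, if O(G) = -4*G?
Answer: 660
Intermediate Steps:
T = 8 (T = -4*(-2) = 8)
f(r) = 8 + r (f(r) = (0 + r) + 8 = r + 8 = 8 + r)
f(4)*55 = (8 + 4)*55 = 12*55 = 660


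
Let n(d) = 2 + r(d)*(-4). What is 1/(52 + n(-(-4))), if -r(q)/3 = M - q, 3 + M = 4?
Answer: 1/18 ≈ 0.055556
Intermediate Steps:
M = 1 (M = -3 + 4 = 1)
r(q) = -3 + 3*q (r(q) = -3*(1 - q) = -3 + 3*q)
n(d) = 14 - 12*d (n(d) = 2 + (-3 + 3*d)*(-4) = 2 + (12 - 12*d) = 14 - 12*d)
1/(52 + n(-(-4))) = 1/(52 + (14 - (-12)*(-4*1))) = 1/(52 + (14 - (-12)*(-4))) = 1/(52 + (14 - 12*4)) = 1/(52 + (14 - 48)) = 1/(52 - 34) = 1/18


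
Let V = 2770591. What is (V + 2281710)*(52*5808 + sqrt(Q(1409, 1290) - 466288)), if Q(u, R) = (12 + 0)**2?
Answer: 1525875738816 + 20209204*I*sqrt(29134) ≈ 1.5259e+12 + 3.4494e+9*I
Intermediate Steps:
Q(u, R) = 144 (Q(u, R) = 12**2 = 144)
(V + 2281710)*(52*5808 + sqrt(Q(1409, 1290) - 466288)) = (2770591 + 2281710)*(52*5808 + sqrt(144 - 466288)) = 5052301*(302016 + sqrt(-466144)) = 5052301*(302016 + 4*I*sqrt(29134)) = 1525875738816 + 20209204*I*sqrt(29134)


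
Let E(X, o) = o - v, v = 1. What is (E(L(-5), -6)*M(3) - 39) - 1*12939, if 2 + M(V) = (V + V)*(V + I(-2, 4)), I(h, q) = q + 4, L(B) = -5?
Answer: -13426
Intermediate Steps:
I(h, q) = 4 + q
M(V) = -2 + 2*V*(8 + V) (M(V) = -2 + (V + V)*(V + (4 + 4)) = -2 + (2*V)*(V + 8) = -2 + (2*V)*(8 + V) = -2 + 2*V*(8 + V))
E(X, o) = -1 + o (E(X, o) = o - 1*1 = o - 1 = -1 + o)
(E(L(-5), -6)*M(3) - 39) - 1*12939 = ((-1 - 6)*(-2 + 2*3² + 16*3) - 39) - 1*12939 = (-7*(-2 + 2*9 + 48) - 39) - 12939 = (-7*(-2 + 18 + 48) - 39) - 12939 = (-7*64 - 39) - 12939 = (-448 - 39) - 12939 = -487 - 12939 = -13426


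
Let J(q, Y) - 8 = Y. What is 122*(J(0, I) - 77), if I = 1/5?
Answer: -41968/5 ≈ -8393.6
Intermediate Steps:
I = ⅕ ≈ 0.20000
J(q, Y) = 8 + Y
122*(J(0, I) - 77) = 122*((8 + ⅕) - 77) = 122*(41/5 - 77) = 122*(-344/5) = -41968/5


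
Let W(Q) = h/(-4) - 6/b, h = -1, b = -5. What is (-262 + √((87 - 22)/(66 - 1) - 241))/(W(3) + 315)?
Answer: -5240/6329 + 80*I*√15/6329 ≈ -0.82794 + 0.048955*I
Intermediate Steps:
W(Q) = 29/20 (W(Q) = -1/(-4) - 6/(-5) = -1*(-¼) - 6*(-⅕) = ¼ + 6/5 = 29/20)
(-262 + √((87 - 22)/(66 - 1) - 241))/(W(3) + 315) = (-262 + √((87 - 22)/(66 - 1) - 241))/(29/20 + 315) = (-262 + √(65/65 - 241))/(6329/20) = (-262 + √(65*(1/65) - 241))*(20/6329) = (-262 + √(1 - 241))*(20/6329) = (-262 + √(-240))*(20/6329) = (-262 + 4*I*√15)*(20/6329) = -5240/6329 + 80*I*√15/6329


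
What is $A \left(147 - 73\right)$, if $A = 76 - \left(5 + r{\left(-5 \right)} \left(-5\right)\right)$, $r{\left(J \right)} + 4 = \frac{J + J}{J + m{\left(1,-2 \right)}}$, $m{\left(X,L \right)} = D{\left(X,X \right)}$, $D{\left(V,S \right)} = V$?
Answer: $4699$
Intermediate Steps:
$m{\left(X,L \right)} = X$
$r{\left(J \right)} = -4 + \frac{2 J}{1 + J}$ ($r{\left(J \right)} = -4 + \frac{J + J}{J + 1} = -4 + \frac{2 J}{1 + J}$)
$A = \frac{127}{2}$ ($A = 76 - \left(5 + \frac{2 \left(-2 - -5\right)}{1 - 5} \left(-5\right)\right) = 76 - \left(5 + \frac{2 \left(-2 + 5\right)}{-4} \left(-5\right)\right) = 76 - \left(5 + 2 \left(- \frac{1}{4}\right) 3 \left(-5\right)\right) = 76 - \left(5 - - \frac{15}{2}\right) = 76 - \left(5 + \frac{15}{2}\right) = 76 - \frac{25}{2} = \frac{127}{2} \approx 63.5$)
$A \left(147 - 73\right) = \frac{127 \left(147 - 73\right)}{2} = \frac{127}{2} \cdot 74 = 4699$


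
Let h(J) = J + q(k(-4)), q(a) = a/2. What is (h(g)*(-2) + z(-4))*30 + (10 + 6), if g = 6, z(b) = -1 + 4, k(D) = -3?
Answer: -164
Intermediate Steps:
z(b) = 3
q(a) = a/2 (q(a) = a*(½) = a/2)
h(J) = -3/2 + J (h(J) = J + (½)*(-3) = J - 3/2 = -3/2 + J)
(h(g)*(-2) + z(-4))*30 + (10 + 6) = ((-3/2 + 6)*(-2) + 3)*30 + (10 + 6) = ((9/2)*(-2) + 3)*30 + 16 = (-9 + 3)*30 + 16 = -6*30 + 16 = -180 + 16 = -164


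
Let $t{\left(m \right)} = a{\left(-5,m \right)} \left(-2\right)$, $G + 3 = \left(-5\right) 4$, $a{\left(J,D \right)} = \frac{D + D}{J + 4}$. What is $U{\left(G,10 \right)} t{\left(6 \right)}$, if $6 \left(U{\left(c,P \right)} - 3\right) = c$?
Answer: $-20$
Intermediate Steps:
$a{\left(J,D \right)} = \frac{2 D}{4 + J}$
$G = -23$ ($G = -3 - 20 = -23$)
$U{\left(c,P \right)} = 3 + \frac{c}{6}$
$t{\left(m \right)} = 4 m$ ($t{\left(m \right)} = \frac{2 m}{4 - 5} \left(-2\right) = \frac{2 m}{-1} \left(-2\right) = 2 m \left(-1\right) \left(-2\right) = - 2 m \left(-2\right) = 4 m$)
$U{\left(G,10 \right)} t{\left(6 \right)} = \left(3 + \frac{1}{6} \left(-23\right)\right) 4 \cdot 6 = \left(3 - \frac{23}{6}\right) 24 = \left(- \frac{5}{6}\right) 24 = -20$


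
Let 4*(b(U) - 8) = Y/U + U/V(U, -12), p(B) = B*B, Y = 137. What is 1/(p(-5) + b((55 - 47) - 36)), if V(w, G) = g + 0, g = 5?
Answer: 560/17011 ≈ 0.032920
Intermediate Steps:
V(w, G) = 5 (V(w, G) = 5 + 0 = 5)
p(B) = B**2
b(U) = 8 + U/20 + 137/(4*U) (b(U) = 8 + (137/U + U/5)/4 = 8 + (U/20 + 137/(4*U)) = 8 + U/20 + 137/(4*U))
1/(p(-5) + b((55 - 47) - 36)) = 1/((-5)**2 + (685 + ((55 - 47) - 36)*(160 + ((55 - 47) - 36)))/(20*((55 - 47) - 36))) = 1/(25 + (685 + (8 - 36)*(160 + (8 - 36)))/(20*(8 - 36))) = 1/(25 + (1/20)*(685 - 28*(160 - 28))/(-28)) = 1/(25 + (1/20)*(-1/28)*(685 - 28*132)) = 1/(25 + (1/20)*(-1/28)*(685 - 3696)) = 1/(25 + (1/20)*(-1/28)*(-3011)) = 1/(25 + 3011/560) = 1/(17011/560) = 560/17011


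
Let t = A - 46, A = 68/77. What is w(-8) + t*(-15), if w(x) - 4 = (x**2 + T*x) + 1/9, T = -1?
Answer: 521735/693 ≈ 752.86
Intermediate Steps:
w(x) = 37/9 + x**2 - x (w(x) = 4 + ((x**2 - x) + 1/9) = 4 + (1/9 + x**2 - x) = 37/9 + x**2 - x)
A = 68/77 (A = 68*(1/77) = 68/77 ≈ 0.88312)
t = -3474/77 (t = 68/77 - 46 = -3474/77 ≈ -45.117)
w(-8) + t*(-15) = (37/9 + (-8)**2 - 1*(-8)) - 3474/77*(-15) = (37/9 + 64 + 8) + 52110/77 = 685/9 + 52110/77 = 521735/693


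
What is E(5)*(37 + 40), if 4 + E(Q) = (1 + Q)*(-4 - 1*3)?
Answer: -3542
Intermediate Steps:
E(Q) = -11 - 7*Q (E(Q) = -4 + (1 + Q)*(-4 - 1*3) = -4 + (1 + Q)*(-4 - 3) = -4 + (1 + Q)*(-7) = -4 + (-7 - 7*Q) = -11 - 7*Q)
E(5)*(37 + 40) = (-11 - 7*5)*(37 + 40) = (-11 - 35)*77 = -46*77 = -3542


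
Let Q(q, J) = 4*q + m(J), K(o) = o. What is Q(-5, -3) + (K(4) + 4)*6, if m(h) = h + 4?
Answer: 29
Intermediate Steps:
m(h) = 4 + h
Q(q, J) = 4 + J + 4*q (Q(q, J) = 4*q + (4 + J) = 4 + J + 4*q)
Q(-5, -3) + (K(4) + 4)*6 = (4 - 3 + 4*(-5)) + (4 + 4)*6 = (4 - 3 - 20) + 8*6 = -19 + 48 = 29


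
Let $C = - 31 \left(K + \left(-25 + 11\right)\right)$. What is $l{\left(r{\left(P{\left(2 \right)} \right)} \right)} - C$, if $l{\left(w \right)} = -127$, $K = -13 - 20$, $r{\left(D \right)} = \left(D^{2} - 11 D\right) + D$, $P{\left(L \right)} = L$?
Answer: $-1584$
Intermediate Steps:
$r{\left(D \right)} = D^{2} - 10 D$
$K = -33$
$C = 1457$ ($C = - 31 \left(-33 + \left(-25 + 11\right)\right) = - 31 \left(-33 - 14\right) = \left(-31\right) \left(-47\right) = 1457$)
$l{\left(r{\left(P{\left(2 \right)} \right)} \right)} - C = -127 - 1457 = -1584$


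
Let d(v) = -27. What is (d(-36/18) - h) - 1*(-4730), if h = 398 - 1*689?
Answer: 4994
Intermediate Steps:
h = -291 (h = 398 - 689 = -291)
(d(-36/18) - h) - 1*(-4730) = (-27 - 1*(-291)) - 1*(-4730) = (-27 + 291) + 4730 = 264 + 4730 = 4994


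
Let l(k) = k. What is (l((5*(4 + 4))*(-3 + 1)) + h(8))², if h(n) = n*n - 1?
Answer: 289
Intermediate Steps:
h(n) = -1 + n² (h(n) = n² - 1 = -1 + n²)
(l((5*(4 + 4))*(-3 + 1)) + h(8))² = ((5*(4 + 4))*(-3 + 1) + (-1 + 8²))² = ((5*8)*(-2) + (-1 + 64))² = (40*(-2) + 63)² = (-80 + 63)² = (-17)² = 289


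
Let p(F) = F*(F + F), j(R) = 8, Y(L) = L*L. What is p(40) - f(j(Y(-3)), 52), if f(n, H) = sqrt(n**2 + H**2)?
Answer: 3200 - 4*sqrt(173) ≈ 3147.4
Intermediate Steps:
Y(L) = L**2
f(n, H) = sqrt(H**2 + n**2)
p(F) = 2*F**2 (p(F) = F*(2*F) = 2*F**2)
p(40) - f(j(Y(-3)), 52) = 2*40**2 - sqrt(52**2 + 8**2) = 2*1600 - sqrt(2704 + 64) = 3200 - sqrt(2768) = 3200 - 4*sqrt(173)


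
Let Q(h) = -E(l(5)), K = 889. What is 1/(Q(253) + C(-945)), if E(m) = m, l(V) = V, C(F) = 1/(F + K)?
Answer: -56/281 ≈ -0.19929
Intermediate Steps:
C(F) = 1/(889 + F) (C(F) = 1/(F + 889) = 1/(889 + F))
Q(h) = -5 (Q(h) = -1*5 = -5)
1/(Q(253) + C(-945)) = 1/(-5 + 1/(889 - 945)) = 1/(-5 + 1/(-56)) = 1/(-5 - 1/56) = 1/(-281/56) = -56/281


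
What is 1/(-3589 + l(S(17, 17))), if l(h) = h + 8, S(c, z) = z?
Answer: -1/3564 ≈ -0.00028058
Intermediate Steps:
l(h) = 8 + h
1/(-3589 + l(S(17, 17))) = 1/(-3589 + (8 + 17)) = 1/(-3589 + 25) = 1/(-3564) = -1/3564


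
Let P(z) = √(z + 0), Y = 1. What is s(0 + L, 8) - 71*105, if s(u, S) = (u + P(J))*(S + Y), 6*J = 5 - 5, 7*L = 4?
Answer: -52149/7 ≈ -7449.9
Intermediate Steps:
L = 4/7 (L = (⅐)*4 = 4/7 ≈ 0.57143)
J = 0 (J = (5 - 5)/6 = (⅙)*0 = 0)
P(z) = √z
s(u, S) = u*(1 + S) (s(u, S) = (u + √0)*(S + 1) = (u + 0)*(1 + S) = u*(1 + S))
s(0 + L, 8) - 71*105 = (0 + 4/7)*(1 + 8) - 71*105 = (4/7)*9 - 7455 = 36/7 - 7455 = -52149/7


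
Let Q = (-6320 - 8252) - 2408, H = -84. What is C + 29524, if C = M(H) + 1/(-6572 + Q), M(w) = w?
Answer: 693370879/23552 ≈ 29440.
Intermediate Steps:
Q = -16980 (Q = -14572 - 2408 = -16980)
C = -1978369/23552 (C = -84 + 1/(-6572 - 16980) = -84 + 1/(-23552) = -84 - 1/23552 = -1978369/23552 ≈ -84.000)
C + 29524 = -1978369/23552 + 29524 = 693370879/23552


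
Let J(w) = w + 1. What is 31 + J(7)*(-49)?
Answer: -361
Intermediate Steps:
J(w) = 1 + w
31 + J(7)*(-49) = 31 + (1 + 7)*(-49) = 31 + 8*(-49) = 31 - 392 = -361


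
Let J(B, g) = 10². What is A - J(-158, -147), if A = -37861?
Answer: -37961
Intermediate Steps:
J(B, g) = 100
A - J(-158, -147) = -37861 - 1*100 = -37861 - 100 = -37961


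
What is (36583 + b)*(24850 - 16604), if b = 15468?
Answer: 429212546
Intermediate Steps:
(36583 + b)*(24850 - 16604) = (36583 + 15468)*(24850 - 16604) = 52051*8246 = 429212546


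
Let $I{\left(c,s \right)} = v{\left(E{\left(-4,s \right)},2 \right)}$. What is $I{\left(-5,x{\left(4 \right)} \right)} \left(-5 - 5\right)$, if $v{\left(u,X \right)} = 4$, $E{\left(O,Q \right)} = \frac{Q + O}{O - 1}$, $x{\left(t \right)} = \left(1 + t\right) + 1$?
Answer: $-40$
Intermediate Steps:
$x{\left(t \right)} = 2 + t$
$E{\left(O,Q \right)} = \frac{O + Q}{-1 + O}$
$I{\left(c,s \right)} = 4$
$I{\left(-5,x{\left(4 \right)} \right)} \left(-5 - 5\right) = 4 \left(-5 - 5\right) = 4 \left(-10\right) = -40$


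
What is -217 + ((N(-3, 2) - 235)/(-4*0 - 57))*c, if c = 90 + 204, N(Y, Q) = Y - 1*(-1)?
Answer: 19103/19 ≈ 1005.4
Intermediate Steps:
N(Y, Q) = 1 + Y (N(Y, Q) = Y + 1 = 1 + Y)
c = 294
-217 + ((N(-3, 2) - 235)/(-4*0 - 57))*c = -217 + (((1 - 3) - 235)/(-4*0 - 57))*294 = -217 + ((-2 - 235)/(0 - 57))*294 = -217 - 237/(-57)*294 = -217 - 237*(-1/57)*294 = -217 + (79/19)*294 = -217 + 23226/19 = 19103/19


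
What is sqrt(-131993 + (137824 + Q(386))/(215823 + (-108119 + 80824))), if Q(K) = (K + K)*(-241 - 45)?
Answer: I*sqrt(73303395900494)/23566 ≈ 363.31*I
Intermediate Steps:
Q(K) = -572*K (Q(K) = (2*K)*(-286) = -572*K)
sqrt(-131993 + (137824 + Q(386))/(215823 + (-108119 + 80824))) = sqrt(-131993 + (137824 - 572*386)/(215823 + (-108119 + 80824))) = sqrt(-131993 + (137824 - 220792)/(215823 - 27295)) = sqrt(-131993 - 82968/188528) = sqrt(-131993 - 82968*1/188528) = sqrt(-131993 - 10371/23566) = sqrt(-3110557409/23566) = I*sqrt(73303395900494)/23566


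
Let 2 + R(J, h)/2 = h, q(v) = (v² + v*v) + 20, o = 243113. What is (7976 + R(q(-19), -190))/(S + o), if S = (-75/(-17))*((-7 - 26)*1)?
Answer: 64532/2065223 ≈ 0.031247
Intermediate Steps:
q(v) = 20 + 2*v² (q(v) = (v² + v²) + 20 = 2*v² + 20 = 20 + 2*v²)
R(J, h) = -4 + 2*h
S = -2475/17 (S = (-75*(-1/17))*(-33*1) = (75/17)*(-33) = -2475/17 ≈ -145.59)
(7976 + R(q(-19), -190))/(S + o) = (7976 + (-4 + 2*(-190)))/(-2475/17 + 243113) = (7976 + (-4 - 380))/(4130446/17) = (7976 - 384)*(17/4130446) = 7592*(17/4130446) = 64532/2065223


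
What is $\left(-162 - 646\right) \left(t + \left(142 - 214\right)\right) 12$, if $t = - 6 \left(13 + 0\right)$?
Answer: $1454400$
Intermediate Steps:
$t = -78$ ($t = \left(-6\right) 13 = -78$)
$\left(-162 - 646\right) \left(t + \left(142 - 214\right)\right) 12 = \left(-162 - 646\right) \left(-78 + \left(142 - 214\right)\right) 12 = - 808 \left(-78 - 72\right) 12 = \left(-808\right) \left(-150\right) 12 = 121200 \cdot 12 = 1454400$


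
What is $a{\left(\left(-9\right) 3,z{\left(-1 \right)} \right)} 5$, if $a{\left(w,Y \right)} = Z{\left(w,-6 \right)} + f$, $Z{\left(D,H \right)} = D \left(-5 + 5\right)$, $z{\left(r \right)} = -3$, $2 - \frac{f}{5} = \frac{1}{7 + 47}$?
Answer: $\frac{2675}{54} \approx 49.537$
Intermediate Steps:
$f = \frac{535}{54}$ ($f = 10 - \frac{5}{7 + 47} = 10 - \frac{5}{54} = \frac{535}{54} \approx 9.9074$)
$Z{\left(D,H \right)} = 0$ ($Z{\left(D,H \right)} = D 0 = 0$)
$a{\left(w,Y \right)} = \frac{535}{54}$ ($a{\left(w,Y \right)} = 0 + \frac{535}{54} = \frac{535}{54}$)
$a{\left(\left(-9\right) 3,z{\left(-1 \right)} \right)} 5 = \frac{535}{54} \cdot 5 = \frac{2675}{54}$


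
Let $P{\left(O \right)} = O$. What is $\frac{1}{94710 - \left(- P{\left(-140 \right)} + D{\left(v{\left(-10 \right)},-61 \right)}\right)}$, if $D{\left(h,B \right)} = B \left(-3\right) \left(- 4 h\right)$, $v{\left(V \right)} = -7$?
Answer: $\frac{1}{89446} \approx 1.118 \cdot 10^{-5}$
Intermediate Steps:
$D{\left(h,B \right)} = 12 B h$ ($D{\left(h,B \right)} = - 3 B \left(- 4 h\right) = 12 B h$)
$\frac{1}{94710 - \left(- P{\left(-140 \right)} + D{\left(v{\left(-10 \right)},-61 \right)}\right)} = \frac{1}{94710 - \left(140 + 12 \left(-61\right) \left(-7\right)\right)} = \frac{1}{94710 - 5264} = \frac{1}{89446}$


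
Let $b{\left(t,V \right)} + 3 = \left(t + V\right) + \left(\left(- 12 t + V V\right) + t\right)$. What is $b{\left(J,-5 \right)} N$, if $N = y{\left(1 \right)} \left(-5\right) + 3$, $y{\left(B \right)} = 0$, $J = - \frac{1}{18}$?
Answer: $\frac{158}{3} \approx 52.667$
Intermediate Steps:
$J = - \frac{1}{18}$ ($J = \left(-1\right) \frac{1}{18} = - \frac{1}{18} \approx -0.055556$)
$b{\left(t,V \right)} = -3 + V + V^{2} - 10 t$ ($b{\left(t,V \right)} = -3 + \left(\left(t + V\right) + \left(\left(- 12 t + V V\right) + t\right)\right) = -3 + \left(\left(V + t\right) + \left(\left(- 12 t + V^{2}\right) + t\right)\right) = -3 + \left(\left(V + t\right) + \left(\left(V^{2} - 12 t\right) + t\right)\right) = -3 + \left(\left(V + t\right) + \left(V^{2} - 11 t\right)\right) = -3 + \left(V + V^{2} - 10 t\right) = -3 + V + V^{2} - 10 t$)
$N = 3$ ($N = 0 \left(-5\right) + 3 = 0 + 3 = 3$)
$b{\left(J,-5 \right)} N = \left(-3 - 5 + \left(-5\right)^{2} - - \frac{5}{9}\right) 3 = \left(-3 - 5 + 25 + \frac{5}{9}\right) 3 = \frac{158}{9} \cdot 3 = \frac{158}{3}$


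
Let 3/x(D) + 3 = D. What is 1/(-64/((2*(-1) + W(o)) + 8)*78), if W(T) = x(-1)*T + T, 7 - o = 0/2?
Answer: -31/19968 ≈ -0.0015525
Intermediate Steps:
o = 7 (o = 7 - 0/2 = 7 - 1*0 = 7 + 0 = 7)
x(D) = 3/(-3 + D)
W(T) = T/4 (W(T) = (3/(-3 - 1))*T + T = (3/(-4))*T + T = (3*(-¼))*T + T = -3*T/4 + T = T/4)
1/(-64/((2*(-1) + W(o)) + 8)*78) = 1/(-64/((2*(-1) + (¼)*7) + 8)*78) = 1/(-64/((-2 + 7/4) + 8)*78) = 1/(-64/(-¼ + 8)*78) = 1/(-64/31/4*78) = 1/(-64*4/31*78) = 1/(-256/31*78) = 1/(-19968/31) = -31/19968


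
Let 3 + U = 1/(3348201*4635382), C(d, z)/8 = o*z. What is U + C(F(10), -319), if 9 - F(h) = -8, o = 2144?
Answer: -84918583447623382961/15520190647782 ≈ -5.4715e+6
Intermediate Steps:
F(h) = 17 (F(h) = 9 - 1*(-8) = 9 + 8 = 17)
C(d, z) = 17152*z (C(d, z) = 8*(2144*z) = 17152*z)
U = -46560571943345/15520190647782 (U = -3 + 1/(3348201*4635382) = -3 + (1/3348201)*(1/4635382) = -3 + 1/15520190647782 = -46560571943345/15520190647782 ≈ -3.0000)
U + C(F(10), -319) = -46560571943345/15520190647782 + 17152*(-319) = -46560571943345/15520190647782 - 5471488 = -84918583447623382961/15520190647782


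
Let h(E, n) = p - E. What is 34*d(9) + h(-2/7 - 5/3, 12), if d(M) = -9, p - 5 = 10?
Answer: -6070/21 ≈ -289.05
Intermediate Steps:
p = 15 (p = 5 + 10 = 15)
h(E, n) = 15 - E
34*d(9) + h(-2/7 - 5/3, 12) = 34*(-9) + (15 - (-2/7 - 5/3)) = -306 + (15 - (-2*⅐ - 5*⅓)) = -306 + (15 - (-2/7 - 5/3)) = -306 + (15 - 1*(-41/21)) = -306 + (15 + 41/21) = -306 + 356/21 = -6070/21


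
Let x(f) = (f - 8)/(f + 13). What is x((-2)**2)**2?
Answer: 16/289 ≈ 0.055363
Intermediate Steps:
x(f) = (-8 + f)/(13 + f)
x((-2)**2)**2 = ((-8 + (-2)**2)/(13 + (-2)**2))**2 = ((-8 + 4)/(13 + 4))**2 = (-4/17)**2 = 16/289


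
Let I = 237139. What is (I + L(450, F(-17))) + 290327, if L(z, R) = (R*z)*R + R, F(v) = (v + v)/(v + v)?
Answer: 527917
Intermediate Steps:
F(v) = 1 (F(v) = (2*v)/((2*v)) = (2*v)*(1/(2*v)) = 1)
L(z, R) = R + z*R² (L(z, R) = z*R² + R = R + z*R²)
(I + L(450, F(-17))) + 290327 = (237139 + 1*(1 + 1*450)) + 290327 = (237139 + 1*(1 + 450)) + 290327 = (237139 + 1*451) + 290327 = (237139 + 451) + 290327 = 237590 + 290327 = 527917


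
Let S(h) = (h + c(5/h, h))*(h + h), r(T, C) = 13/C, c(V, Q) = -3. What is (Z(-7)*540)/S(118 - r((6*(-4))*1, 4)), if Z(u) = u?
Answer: -1120/7599 ≈ -0.14739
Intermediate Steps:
S(h) = 2*h*(-3 + h) (S(h) = (h - 3)*(h + h) = (-3 + h)*(2*h) = 2*h*(-3 + h))
(Z(-7)*540)/S(118 - r((6*(-4))*1, 4)) = (-7*540)/((2*(118 - 13/4)*(-3 + (118 - 13/4)))) = -3780*1/(2*(-3 + (118 - 13/4))*(118 - 13/4)) = -3780*2/(459*(-3 + 459/4)) = -3780/(2*(459/4)*(447/4)) = -3780/205173/8 = -3780*8/205173 = -1120/7599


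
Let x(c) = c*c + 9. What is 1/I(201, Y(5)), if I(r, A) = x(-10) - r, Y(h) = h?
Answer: -1/92 ≈ -0.010870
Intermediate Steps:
x(c) = 9 + c² (x(c) = c² + 9 = 9 + c²)
I(r, A) = 109 - r (I(r, A) = (9 + (-10)²) - r = (9 + 100) - r = 109 - r)
1/I(201, Y(5)) = 1/(109 - 1*201) = 1/(109 - 201) = 1/(-92) = -1/92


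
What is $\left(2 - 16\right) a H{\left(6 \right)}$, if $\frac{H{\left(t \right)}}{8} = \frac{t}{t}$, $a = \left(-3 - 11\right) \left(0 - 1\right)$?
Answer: $-1568$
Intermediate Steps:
$a = 14$ ($a = \left(-14\right) \left(-1\right) = 14$)
$H{\left(t \right)} = 8$ ($H{\left(t \right)} = 8 \frac{t}{t} = 8 \cdot 1 = 8$)
$\left(2 - 16\right) a H{\left(6 \right)} = \left(2 - 16\right) 14 \cdot 8 = \left(-14\right) 14 \cdot 8 = \left(-196\right) 8 = -1568$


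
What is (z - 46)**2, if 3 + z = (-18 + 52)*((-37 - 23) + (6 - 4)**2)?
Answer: 3814209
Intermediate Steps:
z = -1907 (z = -3 + (-18 + 52)*((-37 - 23) + (6 - 4)**2) = -3 + 34*(-60 + 2**2) = -3 + 34*(-60 + 4) = -3 + 34*(-56) = -3 - 1904 = -1907)
(z - 46)**2 = (-1907 - 46)**2 = (-1953)**2 = 3814209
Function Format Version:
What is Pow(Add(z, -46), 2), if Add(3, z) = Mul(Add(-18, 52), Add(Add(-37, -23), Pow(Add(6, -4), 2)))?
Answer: 3814209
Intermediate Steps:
z = -1907 (z = Add(-3, Mul(Add(-18, 52), Add(Add(-37, -23), Pow(Add(6, -4), 2)))) = Add(-3, Mul(34, Add(-60, Pow(2, 2)))) = Add(-3, Mul(34, Add(-60, 4))) = Add(-3, Mul(34, -56)) = Add(-3, -1904) = -1907)
Pow(Add(z, -46), 2) = Pow(Add(-1907, -46), 2) = Pow(-1953, 2) = 3814209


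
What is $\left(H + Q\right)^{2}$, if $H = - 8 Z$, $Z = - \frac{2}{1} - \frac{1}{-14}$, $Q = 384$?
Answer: $\frac{7817616}{49} \approx 1.5954 \cdot 10^{5}$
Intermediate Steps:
$Z = - \frac{27}{14}$ ($Z = \left(-2\right) 1 - - \frac{1}{14} = -2 + \frac{1}{14} = - \frac{27}{14} \approx -1.9286$)
$H = \frac{108}{7}$ ($H = \left(-8\right) \left(- \frac{27}{14}\right) = \frac{108}{7} \approx 15.429$)
$\left(H + Q\right)^{2} = \left(\frac{108}{7} + 384\right)^{2} = \left(\frac{2796}{7}\right)^{2} = \frac{7817616}{49}$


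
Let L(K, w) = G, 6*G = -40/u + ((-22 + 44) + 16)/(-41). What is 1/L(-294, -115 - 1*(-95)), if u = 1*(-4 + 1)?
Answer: 369/763 ≈ 0.48362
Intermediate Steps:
u = -3 (u = 1*(-3) = -3)
G = 763/369 (G = (-40/(-3) + ((-22 + 44) + 16)/(-41))/6 = (-40*(-1/3) + (22 + 16)*(-1/41))/6 = (40/3 + 38*(-1/41))/6 = (40/3 - 38/41)/6 = (1/6)*(1526/123) = 763/369 ≈ 2.0677)
L(K, w) = 763/369
1/L(-294, -115 - 1*(-95)) = 1/(763/369) = 369/763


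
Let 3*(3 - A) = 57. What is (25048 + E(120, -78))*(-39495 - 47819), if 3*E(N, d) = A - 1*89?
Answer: -2183985082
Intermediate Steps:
A = -16 (A = 3 - ⅓*57 = 3 - 19 = -16)
E(N, d) = -35 (E(N, d) = (-16 - 1*89)/3 = (-16 - 89)/3 = (⅓)*(-105) = -35)
(25048 + E(120, -78))*(-39495 - 47819) = (25048 - 35)*(-39495 - 47819) = 25013*(-87314) = -2183985082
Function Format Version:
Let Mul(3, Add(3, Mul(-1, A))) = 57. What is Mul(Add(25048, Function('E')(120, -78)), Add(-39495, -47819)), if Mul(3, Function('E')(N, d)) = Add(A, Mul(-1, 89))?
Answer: -2183985082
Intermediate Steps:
A = -16 (A = Add(3, Mul(Rational(-1, 3), 57)) = Add(3, -19) = -16)
Function('E')(N, d) = -35 (Function('E')(N, d) = Mul(Rational(1, 3), Add(-16, Mul(-1, 89))) = Mul(Rational(1, 3), Add(-16, -89)) = Mul(Rational(1, 3), -105) = -35)
Mul(Add(25048, Function('E')(120, -78)), Add(-39495, -47819)) = Mul(Add(25048, -35), Add(-39495, -47819)) = Mul(25013, -87314) = -2183985082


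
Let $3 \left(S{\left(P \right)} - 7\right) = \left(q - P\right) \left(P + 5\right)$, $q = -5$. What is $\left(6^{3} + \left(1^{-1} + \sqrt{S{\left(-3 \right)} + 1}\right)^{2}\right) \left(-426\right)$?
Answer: $-95282 - 568 \sqrt{15} \approx -97482.0$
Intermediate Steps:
$S{\left(P \right)} = 7 + \frac{\left(-5 - P\right) \left(5 + P\right)}{3}$ ($S{\left(P \right)} = 7 + \frac{\left(-5 - P\right) \left(P + 5\right)}{3} = 7 + \frac{\left(-5 - P\right) \left(5 + P\right)}{3}$)
$\left(6^{3} + \left(1^{-1} + \sqrt{S{\left(-3 \right)} + 1}\right)^{2}\right) \left(-426\right) = \left(6^{3} + \left(1^{-1} + \sqrt{\left(- \frac{4}{3} - -10 - \frac{\left(-3\right)^{2}}{3}\right) + 1}\right)^{2}\right) \left(-426\right) = \left(216 + \left(1 + \sqrt{\left(- \frac{4}{3} + 10 - 3\right) + 1}\right)^{2}\right) \left(-426\right) = \left(216 + \left(1 + \sqrt{\frac{17}{3} + 1}\right)^{2}\right) \left(-426\right) = \left(216 + \left(1 + \sqrt{\frac{20}{3}}\right)^{2}\right) \left(-426\right) = \left(216 + \left(1 + \frac{2 \sqrt{15}}{3}\right)^{2}\right) \left(-426\right) = -92016 - 426 \left(1 + \frac{2 \sqrt{15}}{3}\right)^{2}$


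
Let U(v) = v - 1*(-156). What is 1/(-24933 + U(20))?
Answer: -1/24757 ≈ -4.0393e-5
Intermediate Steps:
U(v) = 156 + v (U(v) = v + 156 = 156 + v)
1/(-24933 + U(20)) = 1/(-24933 + (156 + 20)) = 1/(-24933 + 176) = 1/(-24757) = -1/24757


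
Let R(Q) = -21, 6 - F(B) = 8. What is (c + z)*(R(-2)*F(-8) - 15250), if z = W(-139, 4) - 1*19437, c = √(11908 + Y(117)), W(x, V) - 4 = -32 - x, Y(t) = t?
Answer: 293909808 - 76040*√481 ≈ 2.9224e+8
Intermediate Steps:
F(B) = -2 (F(B) = 6 - 1*8 = 6 - 8 = -2)
W(x, V) = -28 - x (W(x, V) = 4 + (-32 - x) = -28 - x)
c = 5*√481 (c = √(11908 + 117) = √12025 = 5*√481 ≈ 109.66)
z = -19326 (z = (-28 - 1*(-139)) - 1*19437 = (-28 + 139) - 19437 = 111 - 19437 = -19326)
(c + z)*(R(-2)*F(-8) - 15250) = (5*√481 - 19326)*(-21*(-2) - 15250) = (-19326 + 5*√481)*(42 - 15250) = (-19326 + 5*√481)*(-15208) = 293909808 - 76040*√481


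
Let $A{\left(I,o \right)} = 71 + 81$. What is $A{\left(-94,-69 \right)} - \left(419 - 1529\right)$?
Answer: $1262$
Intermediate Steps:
$A{\left(I,o \right)} = 152$
$A{\left(-94,-69 \right)} - \left(419 - 1529\right) = 152 - \left(419 - 1529\right) = 152 - -1110 = 152 + 1110 = 1262$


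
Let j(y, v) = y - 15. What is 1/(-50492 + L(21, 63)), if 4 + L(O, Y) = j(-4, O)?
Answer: -1/50515 ≈ -1.9796e-5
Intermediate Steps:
j(y, v) = -15 + y
L(O, Y) = -23 (L(O, Y) = -4 + (-15 - 4) = -4 - 19 = -23)
1/(-50492 + L(21, 63)) = 1/(-50492 - 23) = 1/(-50515) = -1/50515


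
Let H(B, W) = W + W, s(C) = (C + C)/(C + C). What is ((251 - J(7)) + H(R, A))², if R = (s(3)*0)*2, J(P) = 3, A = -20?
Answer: 43264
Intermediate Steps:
s(C) = 1 (s(C) = (2*C)/((2*C)) = (2*C)*(1/(2*C)) = 1)
R = 0 (R = (1*0)*2 = 0*2 = 0)
H(B, W) = 2*W
((251 - J(7)) + H(R, A))² = ((251 - 1*3) + 2*(-20))² = ((251 - 3) - 40)² = (248 - 40)² = 208² = 43264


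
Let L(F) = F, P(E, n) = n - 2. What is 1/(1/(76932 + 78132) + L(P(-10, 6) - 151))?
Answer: -155064/22794407 ≈ -0.0068027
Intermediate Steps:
P(E, n) = -2 + n
1/(1/(76932 + 78132) + L(P(-10, 6) - 151)) = 1/(1/(76932 + 78132) + ((-2 + 6) - 151)) = 1/(1/155064 + (4 - 151)) = 1/(1/155064 - 147) = 1/(-22794407/155064) = -155064/22794407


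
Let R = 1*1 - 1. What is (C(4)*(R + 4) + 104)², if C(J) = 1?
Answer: 11664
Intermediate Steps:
R = 0 (R = 1 - 1 = 0)
(C(4)*(R + 4) + 104)² = (1*(0 + 4) + 104)² = (1*4 + 104)² = (4 + 104)² = 108² = 11664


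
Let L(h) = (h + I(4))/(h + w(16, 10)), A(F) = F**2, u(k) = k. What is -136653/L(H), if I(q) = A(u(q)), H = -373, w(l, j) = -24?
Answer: -18083747/119 ≈ -1.5196e+5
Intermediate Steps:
I(q) = q**2
L(h) = (16 + h)/(-24 + h) (L(h) = (h + 4**2)/(h - 24) = (h + 16)/(-24 + h) = (16 + h)/(-24 + h))
-136653/L(H) = -136653*(-24 - 373)/(16 - 373) = -136653/(-357/(-397)) = -136653/((-1/397*(-357))) = -136653/357/397 = -136653*397/357 = -18083747/119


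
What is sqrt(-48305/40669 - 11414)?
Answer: I*sqrt(18880350257299)/40669 ≈ 106.84*I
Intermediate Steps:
sqrt(-48305/40669 - 11414) = sqrt(-464244271/40669) = I*sqrt(18880350257299)/40669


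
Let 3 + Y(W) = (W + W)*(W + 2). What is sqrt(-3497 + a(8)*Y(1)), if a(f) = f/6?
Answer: I*sqrt(3493) ≈ 59.102*I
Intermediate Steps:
a(f) = f/6 (a(f) = f*(1/6) = f/6)
Y(W) = -3 + 2*W*(2 + W) (Y(W) = -3 + (W + W)*(W + 2) = -3 + (2*W)*(2 + W) = -3 + 2*W*(2 + W))
sqrt(-3497 + a(8)*Y(1)) = sqrt(-3497 + ((1/6)*8)*(-3 + 2*1**2 + 4*1)) = sqrt(-3497 + 4*(-3 + 2*1 + 4)/3) = sqrt(-3497 + 4*(-3 + 2 + 4)/3) = sqrt(-3497 + (4/3)*3) = sqrt(-3497 + 4) = sqrt(-3493) = I*sqrt(3493)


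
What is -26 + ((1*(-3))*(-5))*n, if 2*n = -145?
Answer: -2227/2 ≈ -1113.5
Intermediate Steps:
n = -145/2 (n = (1/2)*(-145) = -145/2 ≈ -72.500)
-26 + ((1*(-3))*(-5))*n = -26 + ((1*(-3))*(-5))*(-145/2) = -26 - 3*(-5)*(-145/2) = -26 + 15*(-145/2) = -26 - 2175/2 = -2227/2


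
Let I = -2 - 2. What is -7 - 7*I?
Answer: 21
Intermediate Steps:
I = -4
-7 - 7*I = -7 - 7*(-4) = -7 + 28 = 21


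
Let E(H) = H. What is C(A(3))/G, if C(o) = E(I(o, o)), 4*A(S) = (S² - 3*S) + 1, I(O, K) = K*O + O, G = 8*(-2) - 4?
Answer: -1/64 ≈ -0.015625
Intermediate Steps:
G = -20 (G = -16 - 4 = -20)
I(O, K) = O + K*O
A(S) = ¼ - 3*S/4 + S²/4 (A(S) = ((S² - 3*S) + 1)/4 = (1 + S² - 3*S)/4 = ¼ - 3*S/4 + S²/4)
C(o) = o*(1 + o)
C(A(3))/G = ((¼ - ¾*3 + (¼)*3²)*(1 + (¼ - ¾*3 + (¼)*3²)))/(-20) = ((¼ - 9/4 + (¼)*9)*(1 + (¼ - 9/4 + (¼)*9)))*(-1/20) = ((¼ - 9/4 + 9/4)*(1 + (¼ - 9/4 + 9/4)))*(-1/20) = ((1 + ¼)/4)*(-1/20) = ((¼)*(5/4))*(-1/20) = (5/16)*(-1/20) = -1/64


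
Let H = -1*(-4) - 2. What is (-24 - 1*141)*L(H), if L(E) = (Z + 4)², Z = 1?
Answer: -4125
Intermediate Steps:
H = 2 (H = 4 - 2 = 2)
L(E) = 25 (L(E) = (1 + 4)² = 5² = 25)
(-24 - 1*141)*L(H) = (-24 - 1*141)*25 = (-24 - 141)*25 = -165*25 = -4125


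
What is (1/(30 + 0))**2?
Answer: 1/900 ≈ 0.0011111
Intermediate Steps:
(1/(30 + 0))**2 = (1/30)**2 = 1/900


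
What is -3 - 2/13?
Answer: -41/13 ≈ -3.1538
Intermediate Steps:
-3 - 2/13 = -41/13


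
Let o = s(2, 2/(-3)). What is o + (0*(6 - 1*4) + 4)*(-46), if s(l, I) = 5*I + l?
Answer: -556/3 ≈ -185.33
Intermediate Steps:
s(l, I) = l + 5*I
o = -4/3 (o = 2 + 5*(2/(-3)) = 2 + 5*(2*(-⅓)) = 2 + 5*(-⅔) = 2 - 10/3 = -4/3 ≈ -1.3333)
o + (0*(6 - 1*4) + 4)*(-46) = -4/3 + (0*(6 - 1*4) + 4)*(-46) = -4/3 + (0*(6 - 4) + 4)*(-46) = -4/3 + (0*2 + 4)*(-46) = -4/3 + (0 + 4)*(-46) = -4/3 + 4*(-46) = -4/3 - 184 = -556/3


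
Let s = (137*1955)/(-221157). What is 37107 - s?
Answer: 8206740634/221157 ≈ 37108.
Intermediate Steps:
s = -267835/221157 (s = 267835*(-1/221157) = -267835/221157 ≈ -1.2111)
37107 - s = 37107 - 1*(-267835/221157) = 37107 + 267835/221157 = 8206740634/221157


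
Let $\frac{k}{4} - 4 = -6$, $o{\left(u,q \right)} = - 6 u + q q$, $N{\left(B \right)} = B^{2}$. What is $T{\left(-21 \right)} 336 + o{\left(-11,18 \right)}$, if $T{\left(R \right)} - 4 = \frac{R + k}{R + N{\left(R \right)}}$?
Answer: $\frac{8554}{5} \approx 1710.8$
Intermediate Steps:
$o{\left(u,q \right)} = q^{2} - 6 u$ ($o{\left(u,q \right)} = - 6 u + q^{2} = q^{2} - 6 u$)
$k = -8$ ($k = 16 + 4 \left(-6\right) = 16 - 24 = -8$)
$T{\left(R \right)} = 4 + \frac{-8 + R}{R + R^{2}}$ ($T{\left(R \right)} = 4 + \frac{R - 8}{R + R^{2}} = 4 + \frac{-8 + R}{R + R^{2}}$)
$T{\left(-21 \right)} 336 + o{\left(-11,18 \right)} = \frac{-8 + 4 \left(-21\right)^{2} + 5 \left(-21\right)}{\left(-21\right) \left(1 - 21\right)} 336 - \left(-66 - 18^{2}\right) = - \frac{-8 + 4 \cdot 441 - 105}{21 \left(-20\right)} 336 + \left(324 + 66\right) = \left(- \frac{1}{21}\right) \left(- \frac{1}{20}\right) \left(-8 + 1764 - 105\right) 336 + 390 = \left(- \frac{1}{21}\right) \left(- \frac{1}{20}\right) 1651 \cdot 336 + 390 = \frac{1651}{420} \cdot 336 + 390 = \frac{6604}{5} + 390 = \frac{8554}{5}$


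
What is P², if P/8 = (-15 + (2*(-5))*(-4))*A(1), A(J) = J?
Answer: 40000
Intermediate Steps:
P = 200 (P = 8*((-15 + (2*(-5))*(-4))*1) = 8*((-15 - 10*(-4))*1) = 8*((-15 + 40)*1) = 8*(25*1) = 8*25 = 200)
P² = 200² = 40000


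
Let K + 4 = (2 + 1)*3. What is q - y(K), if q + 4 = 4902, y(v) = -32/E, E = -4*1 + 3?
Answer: 4866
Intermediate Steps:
K = 5 (K = -4 + (2 + 1)*3 = -4 + 3*3 = -4 + 9 = 5)
E = -1 (E = -4 + 3 = -1)
y(v) = 32 (y(v) = -32/(-1) = -32*(-1) = 32)
q = 4898 (q = -4 + 4902 = 4898)
q - y(K) = 4898 - 1*32 = 4898 - 32 = 4866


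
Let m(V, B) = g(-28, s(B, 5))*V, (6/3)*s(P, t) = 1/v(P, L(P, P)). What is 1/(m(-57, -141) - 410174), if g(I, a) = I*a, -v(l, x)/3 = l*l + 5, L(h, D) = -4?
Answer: -9943/4078360215 ≈ -2.4380e-6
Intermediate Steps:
v(l, x) = -15 - 3*l**2 (v(l, x) = -3*(l*l + 5) = -3*(l**2 + 5) = -3*(5 + l**2) = -15 - 3*l**2)
s(P, t) = 1/(2*(-15 - 3*P**2))
m(V, B) = 28*V/(30 + 6*B**2) (m(V, B) = (-(-28)/(30 + 6*B**2))*V = (28/(30 + 6*B**2))*V = 28*V/(30 + 6*B**2))
1/(m(-57, -141) - 410174) = 1/((14/3)*(-57)/(5 + (-141)**2) - 410174) = 1/((14/3)*(-57)/(5 + 19881) - 410174) = 1/((14/3)*(-57)/19886 - 410174) = 1/((14/3)*(-57)*(1/19886) - 410174) = 1/(-133/9943 - 410174) = 1/(-4078360215/9943) = -9943/4078360215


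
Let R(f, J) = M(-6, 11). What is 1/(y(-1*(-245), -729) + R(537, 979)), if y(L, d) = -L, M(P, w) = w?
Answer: -1/234 ≈ -0.0042735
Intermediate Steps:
R(f, J) = 11
1/(y(-1*(-245), -729) + R(537, 979)) = 1/(-(-1)*(-245) + 11) = 1/(-1*245 + 11) = 1/(-245 + 11) = 1/(-234) = -1/234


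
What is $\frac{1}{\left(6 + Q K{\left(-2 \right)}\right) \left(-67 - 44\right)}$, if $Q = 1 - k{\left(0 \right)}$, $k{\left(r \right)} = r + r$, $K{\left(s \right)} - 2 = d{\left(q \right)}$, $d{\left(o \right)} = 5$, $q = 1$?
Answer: $- \frac{1}{1443} \approx -0.000693$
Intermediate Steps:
$K{\left(s \right)} = 7$ ($K{\left(s \right)} = 2 + 5 = 7$)
$k{\left(r \right)} = 2 r$
$Q = 1$ ($Q = 1 - 2 \cdot 0 = 1 - 0 = 1 + 0 = 1$)
$\frac{1}{\left(6 + Q K{\left(-2 \right)}\right) \left(-67 - 44\right)} = \frac{1}{\left(6 + 1 \cdot 7\right) \left(-67 - 44\right)} = \frac{1}{\left(6 + 7\right) \left(-111\right)} = \frac{1}{13 \left(-111\right)} = \frac{1}{-1443} = - \frac{1}{1443}$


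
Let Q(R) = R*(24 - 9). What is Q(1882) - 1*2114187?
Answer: -2085957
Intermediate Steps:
Q(R) = 15*R (Q(R) = R*15 = 15*R)
Q(1882) - 1*2114187 = 15*1882 - 1*2114187 = 28230 - 2114187 = -2085957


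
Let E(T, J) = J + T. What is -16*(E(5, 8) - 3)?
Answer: -160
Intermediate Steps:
-16*(E(5, 8) - 3) = -16*((8 + 5) - 3) = -16*(13 - 3) = -16*10 = -160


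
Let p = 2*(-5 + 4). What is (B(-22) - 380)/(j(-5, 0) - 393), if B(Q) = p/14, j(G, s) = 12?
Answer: 887/889 ≈ 0.99775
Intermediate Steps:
p = -2 (p = 2*(-1) = -2)
B(Q) = -1/7 (B(Q) = -2/14 = -2*1/14 = -1/7)
(B(-22) - 380)/(j(-5, 0) - 393) = (-1/7 - 380)/(12 - 393) = -2661/7/(-381) = -2661/7*(-1/381) = 887/889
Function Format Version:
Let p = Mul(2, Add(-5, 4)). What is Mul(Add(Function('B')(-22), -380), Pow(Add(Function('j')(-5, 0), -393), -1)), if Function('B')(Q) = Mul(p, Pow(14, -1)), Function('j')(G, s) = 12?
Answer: Rational(887, 889) ≈ 0.99775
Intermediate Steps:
p = -2 (p = Mul(2, -1) = -2)
Function('B')(Q) = Rational(-1, 7) (Function('B')(Q) = Mul(-2, Pow(14, -1)) = Mul(-2, Rational(1, 14)) = Rational(-1, 7))
Mul(Add(Function('B')(-22), -380), Pow(Add(Function('j')(-5, 0), -393), -1)) = Mul(Add(Rational(-1, 7), -380), Pow(Add(12, -393), -1)) = Mul(Rational(-2661, 7), Pow(-381, -1)) = Mul(Rational(-2661, 7), Rational(-1, 381)) = Rational(887, 889)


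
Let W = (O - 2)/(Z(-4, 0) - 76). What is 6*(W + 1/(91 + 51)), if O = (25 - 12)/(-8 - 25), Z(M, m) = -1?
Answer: 13759/60137 ≈ 0.22879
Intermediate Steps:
O = -13/33 (O = 13/(-33) = 13*(-1/33) = -13/33 ≈ -0.39394)
W = 79/2541 (W = (-13/33 - 2)/(-1 - 76) = -79/33/(-77) = -79/33*(-1/77) = 79/2541 ≈ 0.031090)
6*(W + 1/(91 + 51)) = 6*(79/2541 + 1/(91 + 51)) = 6*(79/2541 + 1/142) = 6*(13759/360822) = 13759/60137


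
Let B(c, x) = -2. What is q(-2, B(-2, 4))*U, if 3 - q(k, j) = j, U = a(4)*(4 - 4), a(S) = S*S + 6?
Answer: 0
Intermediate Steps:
a(S) = 6 + S² (a(S) = S² + 6 = 6 + S²)
U = 0 (U = (6 + 4²)*(4 - 4) = (6 + 16)*0 = 22*0 = 0)
q(k, j) = 3 - j
q(-2, B(-2, 4))*U = (3 - 1*(-2))*0 = (3 + 2)*0 = 5*0 = 0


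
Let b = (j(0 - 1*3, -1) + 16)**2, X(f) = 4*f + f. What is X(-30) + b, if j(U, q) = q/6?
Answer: 3625/36 ≈ 100.69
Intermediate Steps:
j(U, q) = q/6 (j(U, q) = q*(1/6) = q/6)
X(f) = 5*f
b = 9025/36 (b = ((1/6)*(-1) + 16)**2 = (-1/6 + 16)**2 = (95/6)**2 = 9025/36 ≈ 250.69)
X(-30) + b = 5*(-30) + 9025/36 = -150 + 9025/36 = 3625/36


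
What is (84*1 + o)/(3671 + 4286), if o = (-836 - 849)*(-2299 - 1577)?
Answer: 6531144/7957 ≈ 820.80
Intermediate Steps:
o = 6531060 (o = -1685*(-3876) = 6531060)
(84*1 + o)/(3671 + 4286) = (84*1 + 6531060)/(3671 + 4286) = (84 + 6531060)/7957 = 6531144*(1/7957) = 6531144/7957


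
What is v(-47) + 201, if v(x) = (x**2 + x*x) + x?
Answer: 4572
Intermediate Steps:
v(x) = x + 2*x**2 (v(x) = (x**2 + x**2) + x = 2*x**2 + x = x + 2*x**2)
v(-47) + 201 = -47*(1 + 2*(-47)) + 201 = -47*(1 - 94) + 201 = -47*(-93) + 201 = 4371 + 201 = 4572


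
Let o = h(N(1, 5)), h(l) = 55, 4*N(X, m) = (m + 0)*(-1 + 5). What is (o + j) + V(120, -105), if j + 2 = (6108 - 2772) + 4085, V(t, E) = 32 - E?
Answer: 7611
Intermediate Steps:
j = 7419 (j = -2 + ((6108 - 2772) + 4085) = -2 + (3336 + 4085) = -2 + 7421 = 7419)
N(X, m) = m (N(X, m) = ((m + 0)*(-1 + 5))/4 = (m*4)/4 = (4*m)/4 = m)
o = 55
(o + j) + V(120, -105) = (55 + 7419) + (32 - 1*(-105)) = 7474 + (32 + 105) = 7474 + 137 = 7611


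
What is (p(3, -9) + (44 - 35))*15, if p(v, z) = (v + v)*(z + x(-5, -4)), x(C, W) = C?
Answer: -1125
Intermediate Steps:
p(v, z) = 2*v*(-5 + z) (p(v, z) = (v + v)*(z - 5) = (2*v)*(-5 + z) = 2*v*(-5 + z))
(p(3, -9) + (44 - 35))*15 = (2*3*(-5 - 9) + (44 - 35))*15 = (2*3*(-14) + 9)*15 = (-84 + 9)*15 = -75*15 = -1125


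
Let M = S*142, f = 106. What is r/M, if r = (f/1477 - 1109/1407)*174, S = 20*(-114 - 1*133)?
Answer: 474469/2669913820 ≈ 0.00017771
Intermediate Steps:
S = -4940 (S = 20*(-114 - 133) = 20*(-247) = -4940)
M = -701480 (M = -4940*142 = -701480)
r = -12336194/98959 (r = (106/1477 - 1109/1407)*174 = -212693/296877*174 = -12336194/98959 ≈ -124.66)
r/M = -12336194/98959/(-701480) = -12336194/98959*(-1/701480) = 474469/2669913820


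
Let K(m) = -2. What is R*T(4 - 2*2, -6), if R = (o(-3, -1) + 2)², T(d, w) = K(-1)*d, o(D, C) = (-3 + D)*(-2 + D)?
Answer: 0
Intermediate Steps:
T(d, w) = -2*d
R = 1024 (R = ((6 + (-3)² - 5*(-3)) + 2)² = ((6 + 9 + 15) + 2)² = (30 + 2)² = 32² = 1024)
R*T(4 - 2*2, -6) = 1024*(-2*(4 - 2*2)) = 1024*(-2*(4 - 4)) = 1024*(-2*0) = 1024*0 = 0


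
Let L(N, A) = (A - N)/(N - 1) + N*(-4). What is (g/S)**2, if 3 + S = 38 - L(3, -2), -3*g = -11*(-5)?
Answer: 100/729 ≈ 0.13717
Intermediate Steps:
g = -55/3 (g = -(-11)*(-5)/3 = -1/3*55 = -55/3 ≈ -18.333)
L(N, A) = -4*N + (A - N)/(-1 + N) (L(N, A) = (A - N)/(-1 + N) - 4*N = -4*N + (A - N)/(-1 + N))
S = 99/2 (S = -3 + (38 - (-2 - 4*3**2 + 3*3)/(-1 + 3)) = -3 + (38 - (-2 - 4*9 + 9)/2) = -3 + (38 - (-2 - 36 + 9)/2) = -3 + (38 - (-29)/2) = -3 + (38 - 1*(-29/2)) = -3 + (38 + 29/2) = -3 + 105/2 = 99/2 ≈ 49.500)
(g/S)**2 = (-55/(3*99/2))**2 = (-55/3*2/99)**2 = (-10/27)**2 = 100/729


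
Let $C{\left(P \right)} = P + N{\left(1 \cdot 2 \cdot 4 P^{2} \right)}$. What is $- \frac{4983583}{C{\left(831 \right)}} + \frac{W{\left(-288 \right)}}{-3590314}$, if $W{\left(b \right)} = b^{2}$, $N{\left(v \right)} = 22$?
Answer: $- \frac{8946349283147}{1531268921} \approx -5842.4$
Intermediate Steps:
$C{\left(P \right)} = 22 + P$ ($C{\left(P \right)} = P + 22 = 22 + P$)
$- \frac{4983583}{C{\left(831 \right)}} + \frac{W{\left(-288 \right)}}{-3590314} = - \frac{4983583}{22 + 831} + \frac{\left(-288\right)^{2}}{-3590314} = - \frac{4983583}{853} + 82944 \left(- \frac{1}{3590314}\right) = \left(-4983583\right) \frac{1}{853} - \frac{41472}{1795157} = - \frac{4983583}{853} - \frac{41472}{1795157} = - \frac{8946349283147}{1531268921}$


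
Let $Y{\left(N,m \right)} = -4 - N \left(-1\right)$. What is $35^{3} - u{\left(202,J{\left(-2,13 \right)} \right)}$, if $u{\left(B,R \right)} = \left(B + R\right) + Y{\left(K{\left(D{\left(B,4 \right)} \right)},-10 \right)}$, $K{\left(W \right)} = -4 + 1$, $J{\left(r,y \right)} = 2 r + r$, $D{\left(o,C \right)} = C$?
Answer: $42686$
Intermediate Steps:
$J{\left(r,y \right)} = 3 r$
$K{\left(W \right)} = -3$
$Y{\left(N,m \right)} = -4 + N$ ($Y{\left(N,m \right)} = -4 - - N = -4 + N$)
$u{\left(B,R \right)} = -7 + B + R$ ($u{\left(B,R \right)} = \left(B + R\right) - 7 = -7 + B + R$)
$35^{3} - u{\left(202,J{\left(-2,13 \right)} \right)} = 35^{3} - \left(-7 + 202 + 3 \left(-2\right)\right) = 42875 - \left(-7 + 202 - 6\right) = 42875 - 189 = 42686$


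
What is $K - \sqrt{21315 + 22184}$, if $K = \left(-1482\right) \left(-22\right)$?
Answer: $32604 - \sqrt{43499} \approx 32395.0$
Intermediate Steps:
$K = 32604$
$K - \sqrt{21315 + 22184} = 32604 - \sqrt{21315 + 22184} = 32604 - \sqrt{43499}$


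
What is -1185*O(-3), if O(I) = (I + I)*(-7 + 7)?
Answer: 0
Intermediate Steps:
O(I) = 0 (O(I) = (2*I)*0 = 0)
-1185*O(-3) = -1185*0 = 0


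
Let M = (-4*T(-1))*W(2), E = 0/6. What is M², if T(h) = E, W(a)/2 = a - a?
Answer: 0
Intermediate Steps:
E = 0 (E = 0*(⅙) = 0)
W(a) = 0 (W(a) = 2*(a - a) = 2*0 = 0)
T(h) = 0
M = 0 (M = -4*0*0 = 0*0 = 0)
M² = 0² = 0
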